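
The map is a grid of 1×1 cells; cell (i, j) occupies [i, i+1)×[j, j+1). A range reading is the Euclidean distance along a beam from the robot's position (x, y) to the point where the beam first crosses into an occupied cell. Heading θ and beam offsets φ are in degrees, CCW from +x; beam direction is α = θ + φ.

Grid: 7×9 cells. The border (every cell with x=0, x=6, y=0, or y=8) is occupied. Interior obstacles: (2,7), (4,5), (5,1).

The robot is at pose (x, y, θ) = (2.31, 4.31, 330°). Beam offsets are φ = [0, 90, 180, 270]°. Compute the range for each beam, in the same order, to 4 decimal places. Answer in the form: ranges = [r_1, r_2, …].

ranges = [4.2608, 4.2608, 1.5127, 2.6200]

beam 1: φ=0°, α=330°
  direction (0.8660, -0.5000); cell (2,4); t to first gridline: x 0.7967, y 0.6200 (then +1.1547 / +2.0000)
    (2,3) via y @ 0.6200
    (3,3) via x @ 0.7967
    (4,3) via x @ 1.9514
    (4,2) via y @ 2.6200
    (5,2) via x @ 3.1061
    (6,2) via x @ 4.2608  # hit
  → r_1 = 4.2608
beam 2: φ=90°, α=60°
  direction (0.5000, 0.8660); cell (2,4); t to first gridline: x 1.3800, y 0.7967 (then +2.0000 / +1.1547)
    (2,5) via y @ 0.7967
    (3,5) via x @ 1.3800
    (3,6) via y @ 1.9514
    (3,7) via y @ 3.1061
    (4,7) via x @ 3.3800
    (4,8) via y @ 4.2608  # hit
  → r_2 = 4.2608
beam 3: φ=180°, α=150°
  direction (-0.8660, 0.5000); cell (2,4); t to first gridline: x 0.3580, y 1.3800 (then +1.1547 / +2.0000)
    (1,4) via x @ 0.3580
    (1,5) via y @ 1.3800
    (0,5) via x @ 1.5127  # hit
  → r_3 = 1.5127
beam 4: φ=270°, α=240°
  direction (-0.5000, -0.8660); cell (2,4); t to first gridline: x 0.6200, y 0.3580 (then +2.0000 / +1.1547)
    (2,3) via y @ 0.3580
    (1,3) via x @ 0.6200
    (1,2) via y @ 1.5127
    (0,2) via x @ 2.6200  # hit
  → r_4 = 2.6200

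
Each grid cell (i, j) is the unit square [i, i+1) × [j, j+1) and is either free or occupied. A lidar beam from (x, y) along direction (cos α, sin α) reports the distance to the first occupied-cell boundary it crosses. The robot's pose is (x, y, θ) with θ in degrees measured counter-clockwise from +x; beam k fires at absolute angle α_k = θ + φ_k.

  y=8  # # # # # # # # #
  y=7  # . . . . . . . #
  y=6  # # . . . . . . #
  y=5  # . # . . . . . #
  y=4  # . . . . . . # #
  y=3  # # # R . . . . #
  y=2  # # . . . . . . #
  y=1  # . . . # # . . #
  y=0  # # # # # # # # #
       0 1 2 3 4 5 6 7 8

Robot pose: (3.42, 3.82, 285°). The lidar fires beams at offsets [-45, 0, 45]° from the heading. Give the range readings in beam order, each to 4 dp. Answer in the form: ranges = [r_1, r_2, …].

beam 1: φ=-45°, α=240°
  d=(-0.5000,-0.8660)  start (3,3)  tX=0.8400 tY=0.9469  stride 1/|dx|=2.0000 1/|dy|=1.1547
    cross x-line → (2,3), t=0.8400 (wall)
  → r_1 = 0.8400
beam 2: φ=0°, α=285°
  d=(0.2588,-0.9659)  start (3,3)  tX=2.2409 tY=0.8489  stride 1/|dx|=3.8637 1/|dy|=1.0353
    cross y-line → (3,2), t=0.8489
    cross y-line → (3,1), t=1.8842
    cross x-line → (4,1), t=2.2409 (wall)
  → r_2 = 2.2409
beam 3: φ=45°, α=330°
  d=(0.8660,-0.5000)  start (3,3)  tX=0.6697 tY=1.6400  stride 1/|dx|=1.1547 1/|dy|=2.0000
    cross x-line → (4,3), t=0.6697
    cross y-line → (4,2), t=1.6400
    cross x-line → (5,2), t=1.8244
    cross x-line → (6,2), t=2.9791
    cross y-line → (6,1), t=3.6400
    cross x-line → (7,1), t=4.1338
    cross x-line → (8,1), t=5.2885 (wall)
  → r_3 = 5.2885

ranges = [0.8400, 2.2409, 5.2885]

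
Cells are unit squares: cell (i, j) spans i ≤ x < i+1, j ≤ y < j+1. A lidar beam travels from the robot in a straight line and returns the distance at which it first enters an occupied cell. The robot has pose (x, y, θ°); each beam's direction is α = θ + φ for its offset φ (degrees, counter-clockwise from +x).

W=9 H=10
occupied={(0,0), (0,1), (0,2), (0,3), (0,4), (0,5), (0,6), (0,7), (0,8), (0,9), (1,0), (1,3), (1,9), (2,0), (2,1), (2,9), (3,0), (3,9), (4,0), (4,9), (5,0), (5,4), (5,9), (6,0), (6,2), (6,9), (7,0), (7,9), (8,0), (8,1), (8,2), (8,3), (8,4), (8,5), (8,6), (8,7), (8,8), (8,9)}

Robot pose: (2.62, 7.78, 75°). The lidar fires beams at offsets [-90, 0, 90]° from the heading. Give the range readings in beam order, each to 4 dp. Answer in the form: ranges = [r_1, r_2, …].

beam 1: φ=-90°, α=345°
  dir = (cos 345°, sin 345°) = (0.9659, -0.2588); from cell (2,7)
  next x-line at t=0.3934, next y-line at t=3.0137; Δt_x=1.0353, Δt_y=3.8637
    x: enter (3,7) at t=0.3934
    x: enter (4,7) at t=1.4287
    x: enter (5,7) at t=2.4640
    y: enter (5,6) at t=3.0137
    x: enter (6,6) at t=3.4992
    x: enter (7,6) at t=4.5345
    x: enter (8,6) at t=5.5698 ← occupied
  → r_1 = 5.5698
beam 2: φ=0°, α=75°
  dir = (cos 75°, sin 75°) = (0.2588, 0.9659); from cell (2,7)
  next x-line at t=1.4682, next y-line at t=0.2278; Δt_x=3.8637, Δt_y=1.0353
    y: enter (2,8) at t=0.2278
    y: enter (2,9) at t=1.2630 ← occupied
  → r_2 = 1.2630
beam 3: φ=90°, α=165°
  dir = (cos 165°, sin 165°) = (-0.9659, 0.2588); from cell (2,7)
  next x-line at t=0.6419, next y-line at t=0.8500; Δt_x=1.0353, Δt_y=3.8637
    x: enter (1,7) at t=0.6419
    y: enter (1,8) at t=0.8500
    x: enter (0,8) at t=1.6771 ← occupied
  → r_3 = 1.6771

ranges = [5.5698, 1.2630, 1.6771]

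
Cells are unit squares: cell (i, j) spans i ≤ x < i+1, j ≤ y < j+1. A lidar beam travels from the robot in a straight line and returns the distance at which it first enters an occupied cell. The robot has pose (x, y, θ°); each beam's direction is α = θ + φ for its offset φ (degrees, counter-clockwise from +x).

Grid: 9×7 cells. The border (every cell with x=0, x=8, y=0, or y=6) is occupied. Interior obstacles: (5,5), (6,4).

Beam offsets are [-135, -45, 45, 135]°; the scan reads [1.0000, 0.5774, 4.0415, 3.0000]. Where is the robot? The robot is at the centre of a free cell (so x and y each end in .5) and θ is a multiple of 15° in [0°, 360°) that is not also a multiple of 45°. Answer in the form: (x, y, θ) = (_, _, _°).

(x, y, θ) = (1.5, 4.5, 255°)

Candidates: 33 free-cell centres × 16 headings = 528 poses. Raycast each; keep the one whose scan matches to 4 dp.
  (2.5, 4.5, 30°): beam 1 = 3.6235 ≠ 1.0000 ✗
  (5.5, 3.5, 75°): beam 1 = 2.8868 ≠ 1.0000 ✗
  (3.5, 5.5, 120°): beam 1 = 1.5529 ≠ 1.0000 ✗
  (6.5, 5.5, 300°): beam 1 = 0.5176 ≠ 1.0000 ✗
  …
  (1.5, 4.5, 255°): r_1=1.0000, r_2=0.5774, r_3=4.0415, r_4=3.0000 — all match ✓
Only this pose fits every beam.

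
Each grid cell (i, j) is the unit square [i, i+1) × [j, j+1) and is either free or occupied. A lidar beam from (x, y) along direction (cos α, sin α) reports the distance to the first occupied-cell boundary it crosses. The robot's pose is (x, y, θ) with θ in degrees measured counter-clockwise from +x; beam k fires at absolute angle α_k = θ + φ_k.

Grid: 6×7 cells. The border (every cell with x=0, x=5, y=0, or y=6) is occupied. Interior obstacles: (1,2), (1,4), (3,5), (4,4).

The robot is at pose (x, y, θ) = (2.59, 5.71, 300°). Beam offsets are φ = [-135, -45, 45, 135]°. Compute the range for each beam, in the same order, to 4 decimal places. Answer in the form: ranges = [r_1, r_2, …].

ranges = [1.1205, 2.8056, 0.4245, 0.3002]

beam 1: φ=-135°, α=165°
  d=(-0.9659,0.2588)  start (2,5)  tX=0.6108 tY=1.1205  stride 1/|dx|=1.0353 1/|dy|=3.8637
    cross x-line → (1,5), t=0.6108
    cross y-line → (1,6), t=1.1205 (wall)
  → r_1 = 1.1205
beam 2: φ=-45°, α=255°
  d=(-0.2588,-0.9659)  start (2,5)  tX=2.2796 tY=0.7350  stride 1/|dx|=3.8637 1/|dy|=1.0353
    cross y-line → (2,4), t=0.7350
    cross y-line → (2,3), t=1.7703
    cross x-line → (1,3), t=2.2796
    cross y-line → (1,2), t=2.8056 (wall)
  → r_2 = 2.8056
beam 3: φ=45°, α=345°
  d=(0.9659,-0.2588)  start (2,5)  tX=0.4245 tY=2.7432  stride 1/|dx|=1.0353 1/|dy|=3.8637
    cross x-line → (3,5), t=0.4245 (wall)
  → r_3 = 0.4245
beam 4: φ=135°, α=75°
  d=(0.2588,0.9659)  start (2,5)  tX=1.5841 tY=0.3002  stride 1/|dx|=3.8637 1/|dy|=1.0353
    cross y-line → (2,6), t=0.3002 (wall)
  → r_4 = 0.3002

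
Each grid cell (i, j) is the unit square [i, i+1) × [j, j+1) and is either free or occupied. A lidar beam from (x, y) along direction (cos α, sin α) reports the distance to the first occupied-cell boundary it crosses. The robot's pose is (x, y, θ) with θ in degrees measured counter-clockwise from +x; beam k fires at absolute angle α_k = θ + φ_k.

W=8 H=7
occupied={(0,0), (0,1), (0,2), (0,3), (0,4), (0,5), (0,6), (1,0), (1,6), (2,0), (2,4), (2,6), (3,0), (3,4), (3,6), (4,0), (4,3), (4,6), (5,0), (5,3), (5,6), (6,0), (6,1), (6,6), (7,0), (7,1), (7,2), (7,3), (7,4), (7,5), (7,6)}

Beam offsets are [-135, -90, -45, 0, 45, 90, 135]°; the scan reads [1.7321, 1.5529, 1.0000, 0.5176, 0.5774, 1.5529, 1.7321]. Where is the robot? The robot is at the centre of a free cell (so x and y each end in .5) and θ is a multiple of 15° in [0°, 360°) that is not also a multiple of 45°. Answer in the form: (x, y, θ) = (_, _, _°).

(x, y, θ) = (5.5, 4.5, 255°)

The pose lattice has 25·16 = 400 candidates. Test each by forward raycasting.
  (2.5, 2.5, 60°): beam 1 = 1.5529 ≠ 1.7321 ✗
  (1.5, 5.5, 105°): beam 1 = 1.0000 ≠ 1.7321 ✗
  (1.5, 1.5, 150°): beam 1 = 5.6940 ≠ 1.7321 ✗
  …
  (5.5, 4.5, 255°): r_1=1.7321, r_2=1.5529, r_3=1.0000, r_4=0.5176, r_5=0.5774, r_6=1.5529, r_7=1.7321 — all match ✓
Only this pose fits every beam.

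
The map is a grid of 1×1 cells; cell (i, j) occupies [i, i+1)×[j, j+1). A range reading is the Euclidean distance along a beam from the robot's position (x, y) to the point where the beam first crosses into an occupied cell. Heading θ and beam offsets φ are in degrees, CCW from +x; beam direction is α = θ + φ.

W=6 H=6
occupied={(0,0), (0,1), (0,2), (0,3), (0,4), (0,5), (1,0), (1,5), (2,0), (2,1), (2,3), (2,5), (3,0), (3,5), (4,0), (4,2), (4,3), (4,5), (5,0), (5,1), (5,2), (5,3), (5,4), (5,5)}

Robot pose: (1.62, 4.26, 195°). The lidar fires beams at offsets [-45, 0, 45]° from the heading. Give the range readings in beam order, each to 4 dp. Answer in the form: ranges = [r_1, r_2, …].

beam 1: φ=-45°, α=150°
  dir = (cos 150°, sin 150°) = (-0.8660, 0.5000); from cell (1,4)
  next x-line at t=0.7159, next y-line at t=1.4800; Δt_x=1.1547, Δt_y=2.0000
    x: enter (0,4) at t=0.7159 ← occupied
  → r_1 = 0.7159
beam 2: φ=0°, α=195°
  dir = (cos 195°, sin 195°) = (-0.9659, -0.2588); from cell (1,4)
  next x-line at t=0.6419, next y-line at t=1.0046; Δt_x=1.0353, Δt_y=3.8637
    x: enter (0,4) at t=0.6419 ← occupied
  → r_2 = 0.6419
beam 3: φ=45°, α=240°
  dir = (cos 240°, sin 240°) = (-0.5000, -0.8660); from cell (1,4)
  next x-line at t=1.2400, next y-line at t=0.3002; Δt_x=2.0000, Δt_y=1.1547
    y: enter (1,3) at t=0.3002
    x: enter (0,3) at t=1.2400 ← occupied
  → r_3 = 1.2400

ranges = [0.7159, 0.6419, 1.2400]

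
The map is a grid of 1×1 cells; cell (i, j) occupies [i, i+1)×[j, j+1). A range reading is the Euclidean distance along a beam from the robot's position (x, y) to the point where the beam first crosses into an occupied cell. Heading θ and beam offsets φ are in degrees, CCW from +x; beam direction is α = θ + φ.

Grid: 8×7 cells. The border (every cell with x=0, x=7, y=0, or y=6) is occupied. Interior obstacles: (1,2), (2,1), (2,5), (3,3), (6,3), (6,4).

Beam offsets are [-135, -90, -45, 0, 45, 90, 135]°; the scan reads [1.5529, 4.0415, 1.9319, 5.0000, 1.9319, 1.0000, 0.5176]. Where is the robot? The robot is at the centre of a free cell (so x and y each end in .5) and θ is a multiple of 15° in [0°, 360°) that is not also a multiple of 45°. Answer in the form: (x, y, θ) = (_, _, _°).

Candidates: 24 free-cell centres × 16 headings = 384 poses. Raycast each; keep the one whose scan matches to 4 dp.
  (5.5, 2.5, 150°): beam 2 = 1.0000 ≠ 4.0415 ✗
  (4.5, 3.5, 165°): beam 1 = 1.7321 ≠ 1.5529 ✗
  (1.5, 4.5, 60°): beam 2 = 1.7321 ≠ 4.0415 ✗
  (3.5, 2.5, 15°): beam 1 = 1.0000 ≠ 1.5529 ✗
  …
  (4.5, 5.5, 300°): r_1=1.5529, r_2=4.0415, r_3=1.9319, r_4=5.0000, r_5=1.9319, r_6=1.0000, r_7=0.5176 — all match ✓
No second candidate reproduces the full scan.

(x, y, θ) = (4.5, 5.5, 300°)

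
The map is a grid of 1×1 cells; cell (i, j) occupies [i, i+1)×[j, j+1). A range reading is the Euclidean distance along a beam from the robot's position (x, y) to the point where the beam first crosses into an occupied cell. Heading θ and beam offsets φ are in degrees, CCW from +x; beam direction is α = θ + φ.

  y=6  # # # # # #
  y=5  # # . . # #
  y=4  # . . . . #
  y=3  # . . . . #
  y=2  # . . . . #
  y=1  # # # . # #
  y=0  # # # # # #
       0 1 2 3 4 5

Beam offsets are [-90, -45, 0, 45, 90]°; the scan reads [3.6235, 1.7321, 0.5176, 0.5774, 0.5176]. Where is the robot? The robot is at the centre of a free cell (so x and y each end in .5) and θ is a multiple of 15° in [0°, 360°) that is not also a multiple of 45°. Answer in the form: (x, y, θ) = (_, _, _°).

Enumerate (i+0.5, j+0.5, θ) over the 15 free cells and 16 admissible headings. For each, cast all 5 beams and compare to the given ranges.
  (1.5, 2.5, 300°): beam 1 = 0.5774 ≠ 3.6235 ✗
  (3.5, 2.5, 150°): beam 1 = 2.8868 ≠ 3.6235 ✗
  (3.5, 3.5, 15°): beam 1 = 1.9319 ≠ 3.6235 ✗
  …
  (4.5, 2.5, 255°): r_1=3.6235, r_2=1.7321, r_3=0.5176, r_4=0.5774, r_5=0.5176 — all match ✓
No second candidate reproduces the full scan.

(x, y, θ) = (4.5, 2.5, 255°)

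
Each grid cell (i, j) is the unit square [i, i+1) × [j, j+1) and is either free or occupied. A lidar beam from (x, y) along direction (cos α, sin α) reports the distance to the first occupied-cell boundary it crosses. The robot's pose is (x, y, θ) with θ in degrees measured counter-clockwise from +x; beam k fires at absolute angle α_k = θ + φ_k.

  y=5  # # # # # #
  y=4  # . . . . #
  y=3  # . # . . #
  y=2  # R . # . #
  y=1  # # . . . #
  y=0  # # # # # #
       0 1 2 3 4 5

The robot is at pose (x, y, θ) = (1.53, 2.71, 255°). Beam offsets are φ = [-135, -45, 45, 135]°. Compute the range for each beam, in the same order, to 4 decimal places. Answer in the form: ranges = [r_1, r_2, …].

ranges = [1.0600, 0.6120, 0.8198, 0.5800]

beam 1: φ=-135°, α=120°
  d=(-0.5000,0.8660)  start (1,2)  tX=1.0600 tY=0.3349  stride 1/|dx|=2.0000 1/|dy|=1.1547
    cross y-line → (1,3), t=0.3349
    cross x-line → (0,3), t=1.0600 (wall)
  → r_1 = 1.0600
beam 2: φ=-45°, α=210°
  d=(-0.8660,-0.5000)  start (1,2)  tX=0.6120 tY=1.4200  stride 1/|dx|=1.1547 1/|dy|=2.0000
    cross x-line → (0,2), t=0.6120 (wall)
  → r_2 = 0.6120
beam 3: φ=45°, α=300°
  d=(0.5000,-0.8660)  start (1,2)  tX=0.9400 tY=0.8198  stride 1/|dx|=2.0000 1/|dy|=1.1547
    cross y-line → (1,1), t=0.8198 (wall)
  → r_3 = 0.8198
beam 4: φ=135°, α=30°
  d=(0.8660,0.5000)  start (1,2)  tX=0.5427 tY=0.5800  stride 1/|dx|=1.1547 1/|dy|=2.0000
    cross x-line → (2,2), t=0.5427
    cross y-line → (2,3), t=0.5800 (wall)
  → r_4 = 0.5800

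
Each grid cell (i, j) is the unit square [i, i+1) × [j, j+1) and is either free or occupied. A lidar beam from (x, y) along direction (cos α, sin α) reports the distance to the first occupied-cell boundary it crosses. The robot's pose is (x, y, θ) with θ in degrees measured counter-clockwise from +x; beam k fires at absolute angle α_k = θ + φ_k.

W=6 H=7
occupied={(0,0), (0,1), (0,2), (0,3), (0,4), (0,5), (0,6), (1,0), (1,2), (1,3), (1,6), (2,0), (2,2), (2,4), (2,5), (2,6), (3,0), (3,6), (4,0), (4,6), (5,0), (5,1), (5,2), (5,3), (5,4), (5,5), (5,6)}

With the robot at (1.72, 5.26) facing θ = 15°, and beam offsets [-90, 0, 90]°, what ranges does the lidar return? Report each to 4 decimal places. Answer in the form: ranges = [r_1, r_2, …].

beam 1: φ=-90°, α=285°
  direction (0.2588, -0.9659); cell (1,5); t to first gridline: x 1.0818, y 0.2692 (then +3.8637 / +1.0353)
    (1,4) via y @ 0.2692
    (2,4) via x @ 1.0818  # hit
  → r_1 = 1.0818
beam 2: φ=0°, α=15°
  direction (0.9659, 0.2588); cell (1,5); t to first gridline: x 0.2899, y 2.8591 (then +1.0353 / +3.8637)
    (2,5) via x @ 0.2899  # hit
  → r_2 = 0.2899
beam 3: φ=90°, α=105°
  direction (-0.2588, 0.9659); cell (1,5); t to first gridline: x 2.7819, y 0.7661 (then +3.8637 / +1.0353)
    (1,6) via y @ 0.7661  # hit
  → r_3 = 0.7661

ranges = [1.0818, 0.2899, 0.7661]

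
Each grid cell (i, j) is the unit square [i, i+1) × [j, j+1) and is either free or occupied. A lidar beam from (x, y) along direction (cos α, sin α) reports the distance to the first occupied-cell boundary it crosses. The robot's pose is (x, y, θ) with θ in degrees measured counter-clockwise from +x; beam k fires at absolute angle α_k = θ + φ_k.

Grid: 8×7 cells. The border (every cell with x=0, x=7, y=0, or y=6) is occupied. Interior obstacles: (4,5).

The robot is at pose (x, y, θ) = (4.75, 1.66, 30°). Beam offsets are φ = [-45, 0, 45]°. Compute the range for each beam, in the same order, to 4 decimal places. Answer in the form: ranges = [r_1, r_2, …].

beam 1: φ=-45°, α=345°
  d=(0.9659,-0.2588)  start (4,1)  tX=0.2588 tY=2.5500  stride 1/|dx|=1.0353 1/|dy|=3.8637
    cross x-line → (5,1), t=0.2588
    cross x-line → (6,1), t=1.2941
    cross x-line → (7,1), t=2.3294 (wall)
  → r_1 = 2.3294
beam 2: φ=0°, α=30°
  d=(0.8660,0.5000)  start (4,1)  tX=0.2887 tY=0.6800  stride 1/|dx|=1.1547 1/|dy|=2.0000
    cross x-line → (5,1), t=0.2887
    cross y-line → (5,2), t=0.6800
    cross x-line → (6,2), t=1.4434
    cross x-line → (7,2), t=2.5981 (wall)
  → r_2 = 2.5981
beam 3: φ=45°, α=75°
  d=(0.2588,0.9659)  start (4,1)  tX=0.9659 tY=0.3520  stride 1/|dx|=3.8637 1/|dy|=1.0353
    cross y-line → (4,2), t=0.3520
    cross x-line → (5,2), t=0.9659
    cross y-line → (5,3), t=1.3873
    cross y-line → (5,4), t=2.4225
    cross y-line → (5,5), t=3.4578
    cross y-line → (5,6), t=4.4931 (wall)
  → r_3 = 4.4931

ranges = [2.3294, 2.5981, 4.4931]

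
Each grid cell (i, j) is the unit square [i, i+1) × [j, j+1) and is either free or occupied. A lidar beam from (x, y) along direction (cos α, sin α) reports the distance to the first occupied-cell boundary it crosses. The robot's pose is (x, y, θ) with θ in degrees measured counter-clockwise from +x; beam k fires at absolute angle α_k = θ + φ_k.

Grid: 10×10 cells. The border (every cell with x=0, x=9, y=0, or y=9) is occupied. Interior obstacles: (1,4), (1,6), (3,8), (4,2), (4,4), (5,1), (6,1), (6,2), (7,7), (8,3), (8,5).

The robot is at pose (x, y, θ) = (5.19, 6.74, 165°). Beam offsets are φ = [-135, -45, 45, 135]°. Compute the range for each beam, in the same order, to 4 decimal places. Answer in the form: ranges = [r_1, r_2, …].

ranges = [2.0900, 2.3800, 3.6835, 6.6280]

beam 1: φ=-135°, α=30°
  dir = (cos 30°, sin 30°) = (0.8660, 0.5000); from cell (5,6)
  next x-line at t=0.9353, next y-line at t=0.5200; Δt_x=1.1547, Δt_y=2.0000
    y: enter (5,7) at t=0.5200
    x: enter (6,7) at t=0.9353
    x: enter (7,7) at t=2.0900 ← occupied
  → r_1 = 2.0900
beam 2: φ=-45°, α=120°
  dir = (cos 120°, sin 120°) = (-0.5000, 0.8660); from cell (5,6)
  next x-line at t=0.3800, next y-line at t=0.3002; Δt_x=2.0000, Δt_y=1.1547
    y: enter (5,7) at t=0.3002
    x: enter (4,7) at t=0.3800
    y: enter (4,8) at t=1.4549
    x: enter (3,8) at t=2.3800 ← occupied
  → r_2 = 2.3800
beam 3: φ=45°, α=210°
  dir = (cos 210°, sin 210°) = (-0.8660, -0.5000); from cell (5,6)
  next x-line at t=0.2194, next y-line at t=1.4800; Δt_x=1.1547, Δt_y=2.0000
    x: enter (4,6) at t=0.2194
    x: enter (3,6) at t=1.3741
    y: enter (3,5) at t=1.4800
    x: enter (2,5) at t=2.5288
    y: enter (2,4) at t=3.4800
    x: enter (1,4) at t=3.6835 ← occupied
  → r_3 = 3.6835
beam 4: φ=135°, α=300°
  dir = (cos 300°, sin 300°) = (0.5000, -0.8660); from cell (5,6)
  next x-line at t=1.6200, next y-line at t=0.8545; Δt_x=2.0000, Δt_y=1.1547
    y: enter (5,5) at t=0.8545
    x: enter (6,5) at t=1.6200
    y: enter (6,4) at t=2.0092
    y: enter (6,3) at t=3.1639
    x: enter (7,3) at t=3.6200
    y: enter (7,2) at t=4.3186
    y: enter (7,1) at t=5.4733
    x: enter (8,1) at t=5.6200
    y: enter (8,0) at t=6.6280 ← occupied
  → r_4 = 6.6280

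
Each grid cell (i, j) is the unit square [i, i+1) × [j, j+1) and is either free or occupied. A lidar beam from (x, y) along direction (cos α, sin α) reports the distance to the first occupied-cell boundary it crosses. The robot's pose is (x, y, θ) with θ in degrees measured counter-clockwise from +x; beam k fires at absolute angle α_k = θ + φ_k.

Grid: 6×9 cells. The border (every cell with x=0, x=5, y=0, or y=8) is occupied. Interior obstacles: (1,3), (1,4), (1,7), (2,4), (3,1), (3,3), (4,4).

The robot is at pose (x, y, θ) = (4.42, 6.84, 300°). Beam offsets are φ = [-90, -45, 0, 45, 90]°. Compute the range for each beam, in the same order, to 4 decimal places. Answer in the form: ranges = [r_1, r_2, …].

beam 1: φ=-90°, α=210°
  cosα=-0.8660 sinα=-0.5000 | (4,6) | tMaxX 0.4850 tMaxY 1.6800 | tΔX 1.1547 tΔY 2.0000
    t=0.4850 [x] (3,6)
    t=1.6397 [x] (2,6)
    t=1.6800 [y] (2,5)
    t=2.7944 [x] (1,5)
    t=3.6800 [y] (1,4) — stop
  → r_1 = 3.6800
beam 2: φ=-45°, α=255°
  cosα=-0.2588 sinα=-0.9659 | (4,6) | tMaxX 1.6228 tMaxY 0.8696 | tΔX 3.8637 tΔY 1.0353
    t=0.8696 [y] (4,5)
    t=1.6228 [x] (3,5)
    t=1.9049 [y] (3,4)
    t=2.9402 [y] (3,3) — stop
  → r_2 = 2.9402
beam 3: φ=0°, α=300°
  cosα=0.5000 sinα=-0.8660 | (4,6) | tMaxX 1.1600 tMaxY 0.9699 | tΔX 2.0000 tΔY 1.1547
    t=0.9699 [y] (4,5)
    t=1.1600 [x] (5,5) — stop
  → r_3 = 1.1600
beam 4: φ=45°, α=345°
  cosα=0.9659 sinα=-0.2588 | (4,6) | tMaxX 0.6005 tMaxY 3.2455 | tΔX 1.0353 tΔY 3.8637
    t=0.6005 [x] (5,6) — stop
  → r_4 = 0.6005
beam 5: φ=90°, α=30°
  cosα=0.8660 sinα=0.5000 | (4,6) | tMaxX 0.6697 tMaxY 0.3200 | tΔX 1.1547 tΔY 2.0000
    t=0.3200 [y] (4,7)
    t=0.6697 [x] (5,7) — stop
  → r_5 = 0.6697

ranges = [3.6800, 2.9402, 1.1600, 0.6005, 0.6697]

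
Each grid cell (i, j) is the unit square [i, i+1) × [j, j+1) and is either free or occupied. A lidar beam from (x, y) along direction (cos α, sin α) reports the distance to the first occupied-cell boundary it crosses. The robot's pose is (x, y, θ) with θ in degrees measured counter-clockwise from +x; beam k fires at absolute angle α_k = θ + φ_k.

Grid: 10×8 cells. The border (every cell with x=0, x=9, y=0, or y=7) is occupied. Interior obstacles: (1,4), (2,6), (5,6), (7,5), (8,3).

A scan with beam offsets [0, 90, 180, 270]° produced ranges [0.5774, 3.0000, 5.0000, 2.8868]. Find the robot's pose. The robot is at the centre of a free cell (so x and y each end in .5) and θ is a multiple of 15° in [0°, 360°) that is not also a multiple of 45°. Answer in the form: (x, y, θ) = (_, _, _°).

Enumerate (i+0.5, j+0.5, θ) over the 43 free cells and 16 admissible headings. For each, cast all 4 beams and compare to the given ranges.
  (7.5, 4.5, 150°): beam 1 = 5.0000 ≠ 0.5774 ✗
  (2.5, 4.5, 330°): beam 1 = 7.0000 ≠ 0.5774 ✗
  (2.5, 4.5, 285°): beam 1 = 3.6235 ≠ 0.5774 ✗
  …
  (7.5, 3.5, 30°): r_1=0.5774, r_2=3.0000, r_3=5.0000, r_4=2.8868 — all match ✓
Only this pose fits every beam.

(x, y, θ) = (7.5, 3.5, 30°)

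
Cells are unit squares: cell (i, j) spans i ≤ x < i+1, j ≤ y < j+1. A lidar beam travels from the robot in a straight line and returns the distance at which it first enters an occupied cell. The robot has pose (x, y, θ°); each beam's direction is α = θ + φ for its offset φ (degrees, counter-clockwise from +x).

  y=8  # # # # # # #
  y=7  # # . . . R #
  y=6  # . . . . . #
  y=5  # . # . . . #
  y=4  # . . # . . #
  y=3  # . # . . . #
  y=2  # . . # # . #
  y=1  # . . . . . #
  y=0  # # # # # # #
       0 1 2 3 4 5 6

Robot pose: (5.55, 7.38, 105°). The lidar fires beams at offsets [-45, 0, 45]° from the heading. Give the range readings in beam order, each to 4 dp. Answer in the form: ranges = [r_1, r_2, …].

ranges = [0.7159, 0.6419, 1.2400]

beam 1: φ=-45°, α=60°
  d=(0.5000,0.8660)  start (5,7)  tX=0.9000 tY=0.7159  stride 1/|dx|=2.0000 1/|dy|=1.1547
    cross y-line → (5,8), t=0.7159 (wall)
  → r_1 = 0.7159
beam 2: φ=0°, α=105°
  d=(-0.2588,0.9659)  start (5,7)  tX=2.1250 tY=0.6419  stride 1/|dx|=3.8637 1/|dy|=1.0353
    cross y-line → (5,8), t=0.6419 (wall)
  → r_2 = 0.6419
beam 3: φ=45°, α=150°
  d=(-0.8660,0.5000)  start (5,7)  tX=0.6351 tY=1.2400  stride 1/|dx|=1.1547 1/|dy|=2.0000
    cross x-line → (4,7), t=0.6351
    cross y-line → (4,8), t=1.2400 (wall)
  → r_3 = 1.2400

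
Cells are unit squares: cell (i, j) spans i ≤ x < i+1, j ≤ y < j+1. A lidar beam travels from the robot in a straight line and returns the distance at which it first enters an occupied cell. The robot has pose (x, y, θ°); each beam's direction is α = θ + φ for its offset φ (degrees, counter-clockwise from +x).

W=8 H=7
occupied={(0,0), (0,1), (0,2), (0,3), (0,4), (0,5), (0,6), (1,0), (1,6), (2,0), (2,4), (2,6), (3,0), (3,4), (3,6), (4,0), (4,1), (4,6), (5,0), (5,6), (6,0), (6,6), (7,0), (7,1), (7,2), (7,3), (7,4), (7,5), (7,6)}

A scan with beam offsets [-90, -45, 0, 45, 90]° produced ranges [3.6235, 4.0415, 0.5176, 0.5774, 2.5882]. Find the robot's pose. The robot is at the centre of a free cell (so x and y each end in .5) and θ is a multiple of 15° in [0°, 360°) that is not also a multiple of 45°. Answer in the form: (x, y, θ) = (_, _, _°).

Enumerate (i+0.5, j+0.5, θ) over the 27 free cells and 16 admissible headings. For each, cast all 5 beams and compare to the given ranges.
  (1.5, 1.5, 300°): beam 1 = 0.5774 ≠ 3.6235 ✗
  (1.5, 3.5, 105°): beam 1 = 1.9319 ≠ 3.6235 ✗
  (4.5, 2.5, 75°): beam 1 = 2.5882 ≠ 3.6235 ✗
  (1.5, 1.5, 150°): beam 1 = 2.8868 ≠ 3.6235 ✗
  …
  (3.5, 3.5, 75°): r_1=3.6235, r_2=4.0415, r_3=0.5176, r_4=0.5774, r_5=2.5882 — all match ✓
No second candidate reproduces the full scan.

(x, y, θ) = (3.5, 3.5, 75°)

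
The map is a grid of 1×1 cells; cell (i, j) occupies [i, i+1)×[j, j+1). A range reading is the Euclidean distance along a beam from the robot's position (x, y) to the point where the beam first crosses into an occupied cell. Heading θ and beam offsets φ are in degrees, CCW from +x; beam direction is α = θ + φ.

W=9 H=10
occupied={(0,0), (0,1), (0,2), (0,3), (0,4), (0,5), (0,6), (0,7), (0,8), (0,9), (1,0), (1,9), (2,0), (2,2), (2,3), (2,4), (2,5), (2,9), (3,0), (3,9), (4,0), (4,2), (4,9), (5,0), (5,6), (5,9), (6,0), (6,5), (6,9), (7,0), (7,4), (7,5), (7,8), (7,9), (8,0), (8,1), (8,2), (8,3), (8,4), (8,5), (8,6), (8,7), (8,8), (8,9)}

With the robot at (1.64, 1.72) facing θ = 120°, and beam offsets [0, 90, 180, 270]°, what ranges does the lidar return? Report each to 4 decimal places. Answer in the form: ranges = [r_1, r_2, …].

beam 1: φ=0°, α=120°
  dir = (cos 120°, sin 120°) = (-0.5000, 0.8660); from cell (1,1)
  next x-line at t=1.2800, next y-line at t=0.3233; Δt_x=2.0000, Δt_y=1.1547
    y: enter (1,2) at t=0.3233
    x: enter (0,2) at t=1.2800 ← occupied
  → r_1 = 1.2800
beam 2: φ=90°, α=210°
  dir = (cos 210°, sin 210°) = (-0.8660, -0.5000); from cell (1,1)
  next x-line at t=0.7390, next y-line at t=1.4400; Δt_x=1.1547, Δt_y=2.0000
    x: enter (0,1) at t=0.7390 ← occupied
  → r_2 = 0.7390
beam 3: φ=180°, α=300°
  dir = (cos 300°, sin 300°) = (0.5000, -0.8660); from cell (1,1)
  next x-line at t=0.7200, next y-line at t=0.8314; Δt_x=2.0000, Δt_y=1.1547
    x: enter (2,1) at t=0.7200
    y: enter (2,0) at t=0.8314 ← occupied
  → r_3 = 0.8314
beam 4: φ=270°, α=30°
  dir = (cos 30°, sin 30°) = (0.8660, 0.5000); from cell (1,1)
  next x-line at t=0.4157, next y-line at t=0.5600; Δt_x=1.1547, Δt_y=2.0000
    x: enter (2,1) at t=0.4157
    y: enter (2,2) at t=0.5600 ← occupied
  → r_4 = 0.5600

ranges = [1.2800, 0.7390, 0.8314, 0.5600]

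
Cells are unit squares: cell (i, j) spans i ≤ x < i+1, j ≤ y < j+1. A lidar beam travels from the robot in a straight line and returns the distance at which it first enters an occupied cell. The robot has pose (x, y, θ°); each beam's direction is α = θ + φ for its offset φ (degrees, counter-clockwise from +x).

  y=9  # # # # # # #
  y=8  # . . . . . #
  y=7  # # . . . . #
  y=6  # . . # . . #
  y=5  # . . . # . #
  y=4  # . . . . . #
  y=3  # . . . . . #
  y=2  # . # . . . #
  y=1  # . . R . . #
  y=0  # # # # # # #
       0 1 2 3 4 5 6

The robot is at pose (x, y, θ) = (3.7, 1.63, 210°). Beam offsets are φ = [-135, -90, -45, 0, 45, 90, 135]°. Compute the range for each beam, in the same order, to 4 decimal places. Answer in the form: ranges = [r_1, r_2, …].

beam 1: φ=-135°, α=75°
  cosα=0.2588 sinα=0.9659 | (3,1) | tMaxX 1.1591 tMaxY 0.3831 | tΔX 3.8637 tΔY 1.0353
    t=0.3831 [y] (3,2)
    t=1.1591 [x] (4,2)
    t=1.4183 [y] (4,3)
    t=2.4536 [y] (4,4)
    t=3.4889 [y] (4,5) — stop
  → r_1 = 3.4889
beam 2: φ=-90°, α=120°
  cosα=-0.5000 sinα=0.8660 | (3,1) | tMaxX 1.4000 tMaxY 0.4272 | tΔX 2.0000 tΔY 1.1547
    t=0.4272 [y] (3,2)
    t=1.4000 [x] (2,2) — stop
  → r_2 = 1.4000
beam 3: φ=-45°, α=165°
  cosα=-0.9659 sinα=0.2588 | (3,1) | tMaxX 0.7247 tMaxY 1.4296 | tΔX 1.0353 tΔY 3.8637
    t=0.7247 [x] (2,1)
    t=1.4296 [y] (2,2) — stop
  → r_3 = 1.4296
beam 4: φ=0°, α=210°
  cosα=-0.8660 sinα=-0.5000 | (3,1) | tMaxX 0.8083 tMaxY 1.2600 | tΔX 1.1547 tΔY 2.0000
    t=0.8083 [x] (2,1)
    t=1.2600 [y] (2,0) — stop
  → r_4 = 1.2600
beam 5: φ=45°, α=255°
  cosα=-0.2588 sinα=-0.9659 | (3,1) | tMaxX 2.7046 tMaxY 0.6522 | tΔX 3.8637 tΔY 1.0353
    t=0.6522 [y] (3,0) — stop
  → r_5 = 0.6522
beam 6: φ=90°, α=300°
  cosα=0.5000 sinα=-0.8660 | (3,1) | tMaxX 0.6000 tMaxY 0.7275 | tΔX 2.0000 tΔY 1.1547
    t=0.6000 [x] (4,1)
    t=0.7275 [y] (4,0) — stop
  → r_6 = 0.7275
beam 7: φ=135°, α=345°
  cosα=0.9659 sinα=-0.2588 | (3,1) | tMaxX 0.3106 tMaxY 2.4341 | tΔX 1.0353 tΔY 3.8637
    t=0.3106 [x] (4,1)
    t=1.3459 [x] (5,1)
    t=2.3811 [x] (6,1) — stop
  → r_7 = 2.3811

ranges = [3.4889, 1.4000, 1.4296, 1.2600, 0.6522, 0.7275, 2.3811]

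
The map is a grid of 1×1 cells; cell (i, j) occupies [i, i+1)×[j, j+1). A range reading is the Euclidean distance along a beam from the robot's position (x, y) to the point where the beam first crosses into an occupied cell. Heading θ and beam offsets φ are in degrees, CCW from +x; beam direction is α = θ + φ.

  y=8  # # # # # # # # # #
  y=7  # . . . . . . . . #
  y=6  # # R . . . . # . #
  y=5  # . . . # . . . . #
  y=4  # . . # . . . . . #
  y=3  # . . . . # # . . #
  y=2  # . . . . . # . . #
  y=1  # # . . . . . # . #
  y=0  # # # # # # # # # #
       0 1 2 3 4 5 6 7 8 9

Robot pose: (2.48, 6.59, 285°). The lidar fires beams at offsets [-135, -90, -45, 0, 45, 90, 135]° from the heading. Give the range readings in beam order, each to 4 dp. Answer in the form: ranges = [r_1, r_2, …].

beam 1: φ=-135°, α=150°
  d=(-0.8660,0.5000)  start (2,6)  tX=0.5543 tY=0.8200  stride 1/|dx|=1.1547 1/|dy|=2.0000
    cross x-line → (1,6), t=0.5543 (wall)
  → r_1 = 0.5543
beam 2: φ=-90°, α=195°
  d=(-0.9659,-0.2588)  start (2,6)  tX=0.4969 tY=2.2796  stride 1/|dx|=1.0353 1/|dy|=3.8637
    cross x-line → (1,6), t=0.4969 (wall)
  → r_2 = 0.4969
beam 3: φ=-45°, α=240°
  d=(-0.5000,-0.8660)  start (2,6)  tX=0.9600 tY=0.6813  stride 1/|dx|=2.0000 1/|dy|=1.1547
    cross y-line → (2,5), t=0.6813
    cross x-line → (1,5), t=0.9600
    cross y-line → (1,4), t=1.8360
    cross x-line → (0,4), t=2.9600 (wall)
  → r_3 = 2.9600
beam 4: φ=0°, α=285°
  d=(0.2588,-0.9659)  start (2,6)  tX=2.0091 tY=0.6108  stride 1/|dx|=3.8637 1/|dy|=1.0353
    cross y-line → (2,5), t=0.6108
    cross y-line → (2,4), t=1.6461
    cross x-line → (3,4), t=2.0091 (wall)
  → r_4 = 2.0091
beam 5: φ=45°, α=330°
  d=(0.8660,-0.5000)  start (2,6)  tX=0.6004 tY=1.1800  stride 1/|dx|=1.1547 1/|dy|=2.0000
    cross x-line → (3,6), t=0.6004
    cross y-line → (3,5), t=1.1800
    cross x-line → (4,5), t=1.7551 (wall)
  → r_5 = 1.7551
beam 6: φ=90°, α=15°
  d=(0.9659,0.2588)  start (2,6)  tX=0.5383 tY=1.5841  stride 1/|dx|=1.0353 1/|dy|=3.8637
    cross x-line → (3,6), t=0.5383
    cross x-line → (4,6), t=1.5736
    cross y-line → (4,7), t=1.5841
    cross x-line → (5,7), t=2.6089
    cross x-line → (6,7), t=3.6442
    cross x-line → (7,7), t=4.6794
    cross y-line → (7,8), t=5.4478 (wall)
  → r_6 = 5.4478
beam 7: φ=135°, α=60°
  d=(0.5000,0.8660)  start (2,6)  tX=1.0400 tY=0.4734  stride 1/|dx|=2.0000 1/|dy|=1.1547
    cross y-line → (2,7), t=0.4734
    cross x-line → (3,7), t=1.0400
    cross y-line → (3,8), t=1.6281 (wall)
  → r_7 = 1.6281

ranges = [0.5543, 0.4969, 2.9600, 2.0091, 1.7551, 5.4478, 1.6281]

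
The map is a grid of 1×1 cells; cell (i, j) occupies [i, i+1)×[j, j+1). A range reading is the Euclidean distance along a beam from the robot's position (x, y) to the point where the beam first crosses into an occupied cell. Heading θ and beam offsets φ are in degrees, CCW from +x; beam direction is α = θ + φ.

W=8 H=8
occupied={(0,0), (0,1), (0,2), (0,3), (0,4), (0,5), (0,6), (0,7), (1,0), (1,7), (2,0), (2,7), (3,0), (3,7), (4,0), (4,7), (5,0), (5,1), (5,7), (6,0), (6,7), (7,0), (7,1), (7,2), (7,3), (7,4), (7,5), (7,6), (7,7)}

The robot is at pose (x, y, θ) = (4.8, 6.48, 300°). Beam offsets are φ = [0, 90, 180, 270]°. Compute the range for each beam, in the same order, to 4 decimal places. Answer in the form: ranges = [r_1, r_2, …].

beam 1: φ=0°, α=300°
  cosα=0.5000 sinα=-0.8660 | (4,6) | tMaxX 0.4000 tMaxY 0.5543 | tΔX 2.0000 tΔY 1.1547
    t=0.4000 [x] (5,6)
    t=0.5543 [y] (5,5)
    t=1.7090 [y] (5,4)
    t=2.4000 [x] (6,4)
    t=2.8637 [y] (6,3)
    t=4.0184 [y] (6,2)
    t=4.4000 [x] (7,2) — stop
  → r_1 = 4.4000
beam 2: φ=90°, α=30°
  cosα=0.8660 sinα=0.5000 | (4,6) | tMaxX 0.2309 tMaxY 1.0400 | tΔX 1.1547 tΔY 2.0000
    t=0.2309 [x] (5,6)
    t=1.0400 [y] (5,7) — stop
  → r_2 = 1.0400
beam 3: φ=180°, α=120°
  cosα=-0.5000 sinα=0.8660 | (4,6) | tMaxX 1.6000 tMaxY 0.6004 | tΔX 2.0000 tΔY 1.1547
    t=0.6004 [y] (4,7) — stop
  → r_3 = 0.6004
beam 4: φ=270°, α=210°
  cosα=-0.8660 sinα=-0.5000 | (4,6) | tMaxX 0.9238 tMaxY 0.9600 | tΔX 1.1547 tΔY 2.0000
    t=0.9238 [x] (3,6)
    t=0.9600 [y] (3,5)
    t=2.0785 [x] (2,5)
    t=2.9600 [y] (2,4)
    t=3.2332 [x] (1,4)
    t=4.3879 [x] (0,4) — stop
  → r_4 = 4.3879

ranges = [4.4000, 1.0400, 0.6004, 4.3879]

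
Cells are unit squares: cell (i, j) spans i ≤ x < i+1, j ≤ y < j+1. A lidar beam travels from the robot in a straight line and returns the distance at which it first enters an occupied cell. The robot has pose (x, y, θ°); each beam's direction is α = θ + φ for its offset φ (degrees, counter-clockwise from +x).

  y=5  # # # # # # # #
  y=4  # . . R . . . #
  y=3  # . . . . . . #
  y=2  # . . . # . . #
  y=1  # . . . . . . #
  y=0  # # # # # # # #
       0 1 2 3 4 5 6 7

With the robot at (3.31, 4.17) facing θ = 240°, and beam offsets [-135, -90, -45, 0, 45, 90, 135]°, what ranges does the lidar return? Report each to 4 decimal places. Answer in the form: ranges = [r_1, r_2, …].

ranges = [0.8593, 1.6600, 2.3915, 3.6604, 3.2818, 4.2608, 3.2069]

beam 1: φ=-135°, α=105°
  d=(-0.2588,0.9659)  start (3,4)  tX=1.1977 tY=0.8593  stride 1/|dx|=3.8637 1/|dy|=1.0353
    cross y-line → (3,5), t=0.8593 (wall)
  → r_1 = 0.8593
beam 2: φ=-90°, α=150°
  d=(-0.8660,0.5000)  start (3,4)  tX=0.3580 tY=1.6600  stride 1/|dx|=1.1547 1/|dy|=2.0000
    cross x-line → (2,4), t=0.3580
    cross x-line → (1,4), t=1.5127
    cross y-line → (1,5), t=1.6600 (wall)
  → r_2 = 1.6600
beam 3: φ=-45°, α=195°
  d=(-0.9659,-0.2588)  start (3,4)  tX=0.3209 tY=0.6568  stride 1/|dx|=1.0353 1/|dy|=3.8637
    cross x-line → (2,4), t=0.3209
    cross y-line → (2,3), t=0.6568
    cross x-line → (1,3), t=1.3562
    cross x-line → (0,3), t=2.3915 (wall)
  → r_3 = 2.3915
beam 4: φ=0°, α=240°
  d=(-0.5000,-0.8660)  start (3,4)  tX=0.6200 tY=0.1963  stride 1/|dx|=2.0000 1/|dy|=1.1547
    cross y-line → (3,3), t=0.1963
    cross x-line → (2,3), t=0.6200
    cross y-line → (2,2), t=1.3510
    cross y-line → (2,1), t=2.5057
    cross x-line → (1,1), t=2.6200
    cross y-line → (1,0), t=3.6604 (wall)
  → r_4 = 3.6604
beam 5: φ=45°, α=285°
  d=(0.2588,-0.9659)  start (3,4)  tX=2.6660 tY=0.1760  stride 1/|dx|=3.8637 1/|dy|=1.0353
    cross y-line → (3,3), t=0.1760
    cross y-line → (3,2), t=1.2113
    cross y-line → (3,1), t=2.2465
    cross x-line → (4,1), t=2.6660
    cross y-line → (4,0), t=3.2818 (wall)
  → r_5 = 3.2818
beam 6: φ=90°, α=330°
  d=(0.8660,-0.5000)  start (3,4)  tX=0.7967 tY=0.3400  stride 1/|dx|=1.1547 1/|dy|=2.0000
    cross y-line → (3,3), t=0.3400
    cross x-line → (4,3), t=0.7967
    cross x-line → (5,3), t=1.9514
    cross y-line → (5,2), t=2.3400
    cross x-line → (6,2), t=3.1061
    cross x-line → (7,2), t=4.2608 (wall)
  → r_6 = 4.2608
beam 7: φ=135°, α=15°
  d=(0.9659,0.2588)  start (3,4)  tX=0.7143 tY=3.2069  stride 1/|dx|=1.0353 1/|dy|=3.8637
    cross x-line → (4,4), t=0.7143
    cross x-line → (5,4), t=1.7496
    cross x-line → (6,4), t=2.7849
    cross y-line → (6,5), t=3.2069 (wall)
  → r_7 = 3.2069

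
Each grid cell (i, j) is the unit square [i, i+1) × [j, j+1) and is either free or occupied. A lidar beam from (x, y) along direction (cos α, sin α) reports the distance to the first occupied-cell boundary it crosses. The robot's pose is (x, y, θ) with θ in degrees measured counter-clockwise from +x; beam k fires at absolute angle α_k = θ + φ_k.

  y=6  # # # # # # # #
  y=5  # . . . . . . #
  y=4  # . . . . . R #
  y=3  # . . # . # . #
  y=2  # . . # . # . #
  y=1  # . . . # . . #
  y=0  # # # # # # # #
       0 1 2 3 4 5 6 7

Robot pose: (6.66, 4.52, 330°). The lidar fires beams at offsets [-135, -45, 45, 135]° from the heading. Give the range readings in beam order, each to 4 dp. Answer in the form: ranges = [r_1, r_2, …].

beam 1: φ=-135°, α=195°
  dir = (cos 195°, sin 195°) = (-0.9659, -0.2588); from cell (6,4)
  next x-line at t=0.6833, next y-line at t=2.0091; Δt_x=1.0353, Δt_y=3.8637
    x: enter (5,4) at t=0.6833
    x: enter (4,4) at t=1.7186
    y: enter (4,3) at t=2.0091
    x: enter (3,3) at t=2.7538 ← occupied
  → r_1 = 2.7538
beam 2: φ=-45°, α=285°
  dir = (cos 285°, sin 285°) = (0.2588, -0.9659); from cell (6,4)
  next x-line at t=1.3137, next y-line at t=0.5383; Δt_x=3.8637, Δt_y=1.0353
    y: enter (6,3) at t=0.5383
    x: enter (7,3) at t=1.3137 ← occupied
  → r_2 = 1.3137
beam 3: φ=45°, α=15°
  dir = (cos 15°, sin 15°) = (0.9659, 0.2588); from cell (6,4)
  next x-line at t=0.3520, next y-line at t=1.8546; Δt_x=1.0353, Δt_y=3.8637
    x: enter (7,4) at t=0.3520 ← occupied
  → r_3 = 0.3520
beam 4: φ=135°, α=105°
  dir = (cos 105°, sin 105°) = (-0.2588, 0.9659); from cell (6,4)
  next x-line at t=2.5500, next y-line at t=0.4969; Δt_x=3.8637, Δt_y=1.0353
    y: enter (6,5) at t=0.4969
    y: enter (6,6) at t=1.5322 ← occupied
  → r_4 = 1.5322

ranges = [2.7538, 1.3137, 0.3520, 1.5322]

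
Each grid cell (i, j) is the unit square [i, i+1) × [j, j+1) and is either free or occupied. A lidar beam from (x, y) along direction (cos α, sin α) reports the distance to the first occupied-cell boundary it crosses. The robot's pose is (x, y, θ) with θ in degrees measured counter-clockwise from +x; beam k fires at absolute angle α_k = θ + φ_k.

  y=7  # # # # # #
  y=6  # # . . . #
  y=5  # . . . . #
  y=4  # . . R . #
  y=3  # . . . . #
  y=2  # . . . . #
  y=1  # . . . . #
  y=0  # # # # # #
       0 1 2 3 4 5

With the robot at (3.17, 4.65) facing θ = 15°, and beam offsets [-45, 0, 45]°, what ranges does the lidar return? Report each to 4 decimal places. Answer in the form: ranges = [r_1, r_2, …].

ranges = [2.1131, 1.8946, 2.7135]

beam 1: φ=-45°, α=330°
  cosα=0.8660 sinα=-0.5000 | (3,4) | tMaxX 0.9584 tMaxY 1.3000 | tΔX 1.1547 tΔY 2.0000
    t=0.9584 [x] (4,4)
    t=1.3000 [y] (4,3)
    t=2.1131 [x] (5,3) — stop
  → r_1 = 2.1131
beam 2: φ=0°, α=15°
  cosα=0.9659 sinα=0.2588 | (3,4) | tMaxX 0.8593 tMaxY 1.3523 | tΔX 1.0353 tΔY 3.8637
    t=0.8593 [x] (4,4)
    t=1.3523 [y] (4,5)
    t=1.8946 [x] (5,5) — stop
  → r_2 = 1.8946
beam 3: φ=45°, α=60°
  cosα=0.5000 sinα=0.8660 | (3,4) | tMaxX 1.6600 tMaxY 0.4041 | tΔX 2.0000 tΔY 1.1547
    t=0.4041 [y] (3,5)
    t=1.5588 [y] (3,6)
    t=1.6600 [x] (4,6)
    t=2.7135 [y] (4,7) — stop
  → r_3 = 2.7135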